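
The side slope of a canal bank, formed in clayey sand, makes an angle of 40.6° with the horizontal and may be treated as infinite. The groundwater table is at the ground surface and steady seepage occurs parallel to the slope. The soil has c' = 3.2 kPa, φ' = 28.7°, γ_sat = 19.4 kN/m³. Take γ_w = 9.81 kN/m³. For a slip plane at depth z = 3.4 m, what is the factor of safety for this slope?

FS = 0.41

With seepage parallel to the slope and the water table at the surface, the effective normal stress on the slip plane uses the buoyant unit weight γ' = γ_sat − γ_w while the driving shear stress uses γ_sat:
FS = [c' + γ' z cos²β tanφ'] / [γ_sat z sinβ cosβ]
γ' = 19.4 − 9.81 = 9.59 kN/m³
Numerator = 3.2 + 9.59·3.4·cos²40.6°·tan28.7° = 3.2 + 9.59·3.4·0.5765·0.5475 = 13.491 kPa
Denominator = 19.4·3.4·sin40.6°·cos40.6° = 19.4·3.4·0.6508·0.7593 = 32.592 kPa
FS = 13.491 / 32.592 = 0.414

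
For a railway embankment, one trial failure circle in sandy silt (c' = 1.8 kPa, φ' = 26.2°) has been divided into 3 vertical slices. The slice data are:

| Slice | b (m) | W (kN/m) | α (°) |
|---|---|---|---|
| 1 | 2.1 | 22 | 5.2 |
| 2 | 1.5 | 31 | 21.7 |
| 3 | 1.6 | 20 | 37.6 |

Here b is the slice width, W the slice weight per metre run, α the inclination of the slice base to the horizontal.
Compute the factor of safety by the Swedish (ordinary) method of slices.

FS = 1.68

Ordinary method of slices: FS = Σ[c'·Δl_i + (W_i cosα_i)·tanφ'] / Σ W_i sinα_i, with Δl_i = b_i / cosα_i.
Slice 1: Δl = 2.1/cos5.2° = 2.109 m; N'_1 = 22·cos5.2° = 21.9; c'Δl = 3.80; W sinα = 2.0
Slice 2: Δl = 1.5/cos21.7° = 1.614 m; N'_2 = 31·cos21.7° = 28.8; c'Δl = 2.91; W sinα = 11.5
Slice 3: Δl = 1.6/cos37.6° = 2.019 m; N'_3 = 20·cos37.6° = 15.8; c'Δl = 3.64; W sinα = 12.2
Σc'Δl = 10.3 kN/m; ΣN' = 66.6 kN/m; ΣW sinα = 25.7 kN/m
Resisting = 10.3 + 66.6·tan26.2° = 10.3 + 32.8 = 43.1 kN/m
FS = 43.1 / 25.7 = 1.679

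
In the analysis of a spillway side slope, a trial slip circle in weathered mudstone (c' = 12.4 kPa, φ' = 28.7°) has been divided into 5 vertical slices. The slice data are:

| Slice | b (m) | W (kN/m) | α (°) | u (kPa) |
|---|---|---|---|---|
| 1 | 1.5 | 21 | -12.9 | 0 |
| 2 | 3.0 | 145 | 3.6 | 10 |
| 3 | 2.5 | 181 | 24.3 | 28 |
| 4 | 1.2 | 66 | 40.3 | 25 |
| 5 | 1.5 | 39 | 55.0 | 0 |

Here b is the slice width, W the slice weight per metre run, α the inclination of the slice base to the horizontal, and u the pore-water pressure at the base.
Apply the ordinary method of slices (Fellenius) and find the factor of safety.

Ordinary method of slices: FS = Σ[c'·Δl_i + (W_i cosα_i − u_i·Δl_i)·tanφ'] / Σ W_i sinα_i, with Δl_i = b_i / cosα_i.
Slice 1: Δl = 1.5/cos(-12.9°) = 1.539 m; N'_1 = 21·cos(-12.9°) − 0·1.539 = 20.5; c'Δl = 19.08; W sinα = -4.7
Slice 2: Δl = 3.0/cos3.6° = 3.006 m; N'_2 = 145·cos3.6° − 10·3.006 = 114.7; c'Δl = 37.27; W sinα = 9.1
Slice 3: Δl = 2.5/cos24.3° = 2.743 m; N'_3 = 181·cos24.3° − 28·2.743 = 88.2; c'Δl = 34.01; W sinα = 74.5
Slice 4: Δl = 1.2/cos40.3° = 1.573 m; N'_4 = 66·cos40.3° − 25·1.573 = 11.0; c'Δl = 19.51; W sinα = 42.7
Slice 5: Δl = 1.5/cos55.0° = 2.615 m; N'_5 = 39·cos55.0° − 0·2.615 = 22.4; c'Δl = 32.43; W sinα = 31.9
Σc'Δl = 142.3 kN/m; ΣN' = 256.7 kN/m; ΣW sinα = 153.5 kN/m
Resisting = 142.3 + 256.7·tan28.7° = 142.3 + 140.5 = 282.8 kN/m
FS = 282.8 / 153.5 = 1.842

FS = 1.84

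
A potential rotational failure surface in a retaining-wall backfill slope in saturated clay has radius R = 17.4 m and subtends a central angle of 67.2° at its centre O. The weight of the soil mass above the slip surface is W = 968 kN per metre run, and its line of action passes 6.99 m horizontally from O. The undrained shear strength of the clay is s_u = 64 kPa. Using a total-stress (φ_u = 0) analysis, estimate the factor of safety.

FS = 3.36

Taking moments about the centre O, the resisting moment is provided by the undrained shear strength acting along the arc:
Arc length L_a = R·θ = 17.4·(67.2°·π/180) = 17.4·1.1729 = 20.41 m
M_R = s_u·L_a·R = 64·20.41·17.4 = 22726.1 kN·m/m
M_D = W·d = 968·6.99 = 6766.3 kN·m/m
FS = M_R / M_D = 22726.1 / 6766.3 = 3.359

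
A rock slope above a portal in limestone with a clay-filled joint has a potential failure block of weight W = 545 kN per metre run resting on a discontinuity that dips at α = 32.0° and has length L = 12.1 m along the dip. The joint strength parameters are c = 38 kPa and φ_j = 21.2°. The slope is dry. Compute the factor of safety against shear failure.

Resolving the block weight along and normal to the plane and applying the Mohr–Coulomb strength on the joint:
N' = W cosα = 545·cos32.0° = 462.2 kN/m
Driving force T = W sinα = 545·sin32.0° = 288.8 kN/m
Resisting force R = c·L + N'·tanφ_j = 38·12.1 + 462.2·tan21.2° = 459.8 + 179.3 = 639.1 kN/m
FS = R / T = 639.1 / 288.8 = 2.213

FS = 2.21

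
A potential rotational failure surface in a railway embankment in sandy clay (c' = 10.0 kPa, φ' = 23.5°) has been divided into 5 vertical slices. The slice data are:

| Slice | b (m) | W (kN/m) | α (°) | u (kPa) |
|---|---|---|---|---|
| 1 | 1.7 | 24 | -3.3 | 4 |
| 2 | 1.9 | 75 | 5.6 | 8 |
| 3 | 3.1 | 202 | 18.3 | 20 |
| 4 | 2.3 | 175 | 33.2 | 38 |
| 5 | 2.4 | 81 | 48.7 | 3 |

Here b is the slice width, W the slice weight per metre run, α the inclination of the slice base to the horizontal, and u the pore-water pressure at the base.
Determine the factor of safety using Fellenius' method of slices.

FS = 1.14

Ordinary method of slices: FS = Σ[c'·Δl_i + (W_i cosα_i − u_i·Δl_i)·tanφ'] / Σ W_i sinα_i, with Δl_i = b_i / cosα_i.
Slice 1: Δl = 1.7/cos(-3.3°) = 1.703 m; N'_1 = 24·cos(-3.3°) − 4·1.703 = 17.1; c'Δl = 17.03; W sinα = -1.4
Slice 2: Δl = 1.9/cos5.6° = 1.909 m; N'_2 = 75·cos5.6° − 8·1.909 = 59.4; c'Δl = 19.09; W sinα = 7.3
Slice 3: Δl = 3.1/cos18.3° = 3.265 m; N'_3 = 202·cos18.3° − 20·3.265 = 126.5; c'Δl = 32.65; W sinα = 63.4
Slice 4: Δl = 2.3/cos33.2° = 2.749 m; N'_4 = 175·cos33.2° − 38·2.749 = 42.0; c'Δl = 27.49; W sinα = 95.8
Slice 5: Δl = 2.4/cos48.7° = 3.636 m; N'_5 = 81·cos48.7° − 3·3.636 = 42.6; c'Δl = 36.36; W sinα = 60.9
Σc'Δl = 132.6 kN/m; ΣN' = 287.5 kN/m; ΣW sinα = 226.0 kN/m
Resisting = 132.6 + 287.5·tan23.5° = 132.6 + 125.0 = 257.6 kN/m
FS = 257.6 / 226.0 = 1.140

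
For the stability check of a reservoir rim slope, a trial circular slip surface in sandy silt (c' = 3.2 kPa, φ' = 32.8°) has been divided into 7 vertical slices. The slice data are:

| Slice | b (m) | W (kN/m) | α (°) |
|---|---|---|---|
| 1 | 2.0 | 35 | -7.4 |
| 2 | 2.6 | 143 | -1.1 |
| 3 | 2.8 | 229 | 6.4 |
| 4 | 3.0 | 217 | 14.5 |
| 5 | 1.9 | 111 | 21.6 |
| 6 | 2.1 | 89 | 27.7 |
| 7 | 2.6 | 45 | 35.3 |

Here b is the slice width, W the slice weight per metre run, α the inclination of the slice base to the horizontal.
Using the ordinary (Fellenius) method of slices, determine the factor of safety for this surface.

Ordinary method of slices: FS = Σ[c'·Δl_i + (W_i cosα_i)·tanφ'] / Σ W_i sinα_i, with Δl_i = b_i / cosα_i.
Slice 1: Δl = 2.0/cos(-7.4°) = 2.017 m; N'_1 = 35·cos(-7.4°) = 34.7; c'Δl = 6.45; W sinα = -4.5
Slice 2: Δl = 2.6/cos(-1.1°) = 2.600 m; N'_2 = 143·cos(-1.1°) = 143.0; c'Δl = 8.32; W sinα = -2.7
Slice 3: Δl = 2.8/cos6.4° = 2.818 m; N'_3 = 229·cos6.4° = 227.6; c'Δl = 9.02; W sinα = 25.5
Slice 4: Δl = 3.0/cos14.5° = 3.099 m; N'_4 = 217·cos14.5° = 210.1; c'Δl = 9.92; W sinα = 54.3
Slice 5: Δl = 1.9/cos21.6° = 2.044 m; N'_5 = 111·cos21.6° = 103.2; c'Δl = 6.54; W sinα = 40.9
Slice 6: Δl = 2.1/cos27.7° = 2.372 m; N'_6 = 89·cos27.7° = 78.8; c'Δl = 7.59; W sinα = 41.4
Slice 7: Δl = 2.6/cos35.3° = 3.186 m; N'_7 = 45·cos35.3° = 36.7; c'Δl = 10.19; W sinα = 26.0
Σc'Δl = 58.0 kN/m; ΣN' = 834.1 kN/m; ΣW sinα = 180.8 kN/m
Resisting = 58.0 + 834.1·tan32.8° = 58.0 + 537.5 = 595.6 kN/m
FS = 595.6 / 180.8 = 3.293

FS = 3.29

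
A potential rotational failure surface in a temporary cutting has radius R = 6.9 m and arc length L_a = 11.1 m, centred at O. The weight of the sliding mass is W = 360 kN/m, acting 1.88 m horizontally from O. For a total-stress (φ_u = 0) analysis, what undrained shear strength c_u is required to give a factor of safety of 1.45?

FS = c_u·L_a·R / (W·d), so c_u = FS·W·d / (L_a·R).
c_u = 1.45·360·1.88 / (11.10·6.9) = 981.4 / 76.59 = 12.81 kPa

c_u = 12.8 kPa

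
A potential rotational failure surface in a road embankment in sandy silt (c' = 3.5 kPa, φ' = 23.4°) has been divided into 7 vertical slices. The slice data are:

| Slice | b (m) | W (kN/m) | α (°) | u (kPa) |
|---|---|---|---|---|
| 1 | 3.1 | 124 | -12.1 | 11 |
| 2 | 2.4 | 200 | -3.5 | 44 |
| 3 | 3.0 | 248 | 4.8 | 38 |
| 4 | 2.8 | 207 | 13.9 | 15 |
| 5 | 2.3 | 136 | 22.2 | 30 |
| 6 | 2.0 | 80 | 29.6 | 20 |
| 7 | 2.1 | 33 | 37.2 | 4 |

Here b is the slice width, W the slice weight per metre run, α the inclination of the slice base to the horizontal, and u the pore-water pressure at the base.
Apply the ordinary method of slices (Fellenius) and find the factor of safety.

FS = 2.16

Ordinary method of slices: FS = Σ[c'·Δl_i + (W_i cosα_i − u_i·Δl_i)·tanφ'] / Σ W_i sinα_i, with Δl_i = b_i / cosα_i.
Slice 1: Δl = 3.1/cos(-12.1°) = 3.170 m; N'_1 = 124·cos(-12.1°) − 11·3.170 = 86.4; c'Δl = 11.10; W sinα = -26.0
Slice 2: Δl = 2.4/cos(-3.5°) = 2.404 m; N'_2 = 200·cos(-3.5°) − 44·2.404 = 93.8; c'Δl = 8.42; W sinα = -12.2
Slice 3: Δl = 3.0/cos4.8° = 3.011 m; N'_3 = 248·cos4.8° − 38·3.011 = 132.7; c'Δl = 10.54; W sinα = 20.8
Slice 4: Δl = 2.8/cos13.9° = 2.884 m; N'_4 = 207·cos13.9° − 15·2.884 = 157.7; c'Δl = 10.10; W sinα = 49.7
Slice 5: Δl = 2.3/cos22.2° = 2.484 m; N'_5 = 136·cos22.2° − 30·2.484 = 51.4; c'Δl = 8.69; W sinα = 51.4
Slice 6: Δl = 2.0/cos29.6° = 2.300 m; N'_6 = 80·cos29.6° − 20·2.300 = 23.6; c'Δl = 8.05; W sinα = 39.5
Slice 7: Δl = 2.1/cos37.2° = 2.636 m; N'_7 = 33·cos37.2° − 4·2.636 = 15.7; c'Δl = 9.23; W sinα = 20.0
Σc'Δl = 66.1 kN/m; ΣN' = 561.3 kN/m; ΣW sinα = 143.1 kN/m
Resisting = 66.1 + 561.3·tan23.4° = 66.1 + 242.9 = 309.0 kN/m
FS = 309.0 / 143.1 = 2.159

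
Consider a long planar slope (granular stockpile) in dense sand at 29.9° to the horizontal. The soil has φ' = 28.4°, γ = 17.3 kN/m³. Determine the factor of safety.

FS = 0.94

For a dry cohesionless infinite slope the factor of safety is FS = tanφ' / tanβ.
FS = tan28.4° / tan29.9° = 0.5407 / 0.5750 = 0.940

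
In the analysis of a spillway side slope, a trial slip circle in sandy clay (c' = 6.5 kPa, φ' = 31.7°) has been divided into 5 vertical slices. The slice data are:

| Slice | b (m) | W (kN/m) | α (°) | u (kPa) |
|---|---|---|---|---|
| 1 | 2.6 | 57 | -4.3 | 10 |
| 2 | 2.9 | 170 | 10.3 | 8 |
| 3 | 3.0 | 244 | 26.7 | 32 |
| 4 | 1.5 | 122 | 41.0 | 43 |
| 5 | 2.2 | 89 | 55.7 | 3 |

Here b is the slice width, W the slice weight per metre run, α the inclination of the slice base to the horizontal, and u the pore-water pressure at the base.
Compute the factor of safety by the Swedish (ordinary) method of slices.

Ordinary method of slices: FS = Σ[c'·Δl_i + (W_i cosα_i − u_i·Δl_i)·tanφ'] / Σ W_i sinα_i, with Δl_i = b_i / cosα_i.
Slice 1: Δl = 2.6/cos(-4.3°) = 2.607 m; N'_1 = 57·cos(-4.3°) − 10·2.607 = 30.8; c'Δl = 16.95; W sinα = -4.3
Slice 2: Δl = 2.9/cos10.3° = 2.947 m; N'_2 = 170·cos10.3° − 8·2.947 = 143.7; c'Δl = 19.16; W sinα = 30.4
Slice 3: Δl = 3.0/cos26.7° = 3.358 m; N'_3 = 244·cos26.7° − 32·3.358 = 110.5; c'Δl = 21.83; W sinα = 109.6
Slice 4: Δl = 1.5/cos41.0° = 1.988 m; N'_4 = 122·cos41.0° − 43·1.988 = 6.6; c'Δl = 12.92; W sinα = 80.0
Slice 5: Δl = 2.2/cos55.7° = 3.904 m; N'_5 = 89·cos55.7° − 3·3.904 = 38.4; c'Δl = 25.38; W sinα = 73.5
Σc'Δl = 96.2 kN/m; ΣN' = 330.0 kN/m; ΣW sinα = 289.3 kN/m
Resisting = 96.2 + 330.0·tan31.7° = 96.2 + 203.8 = 300.1 kN/m
FS = 300.1 / 289.3 = 1.037

FS = 1.04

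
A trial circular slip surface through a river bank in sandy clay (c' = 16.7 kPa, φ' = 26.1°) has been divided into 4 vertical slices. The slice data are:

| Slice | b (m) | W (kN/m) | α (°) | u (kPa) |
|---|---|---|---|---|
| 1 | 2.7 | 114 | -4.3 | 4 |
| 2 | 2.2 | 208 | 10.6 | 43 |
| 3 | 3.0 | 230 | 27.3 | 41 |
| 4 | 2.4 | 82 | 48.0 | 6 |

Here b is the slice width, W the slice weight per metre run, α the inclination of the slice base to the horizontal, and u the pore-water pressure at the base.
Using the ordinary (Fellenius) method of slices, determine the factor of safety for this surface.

FS = 1.79

Ordinary method of slices: FS = Σ[c'·Δl_i + (W_i cosα_i − u_i·Δl_i)·tanφ'] / Σ W_i sinα_i, with Δl_i = b_i / cosα_i.
Slice 1: Δl = 2.7/cos(-4.3°) = 2.708 m; N'_1 = 114·cos(-4.3°) − 4·2.708 = 102.8; c'Δl = 45.22; W sinα = -8.5
Slice 2: Δl = 2.2/cos10.6° = 2.238 m; N'_2 = 208·cos10.6° − 43·2.238 = 108.2; c'Δl = 37.38; W sinα = 38.3
Slice 3: Δl = 3.0/cos27.3° = 3.376 m; N'_3 = 230·cos27.3° − 41·3.376 = 66.0; c'Δl = 56.38; W sinα = 105.5
Slice 4: Δl = 2.4/cos48.0° = 3.587 m; N'_4 = 82·cos48.0° − 6·3.587 = 33.3; c'Δl = 59.90; W sinα = 60.9
Σc'Δl = 198.9 kN/m; ΣN' = 310.4 kN/m; ΣW sinα = 196.1 kN/m
Resisting = 198.9 + 310.4·tan26.1° = 198.9 + 152.0 = 350.9 kN/m
FS = 350.9 / 196.1 = 1.789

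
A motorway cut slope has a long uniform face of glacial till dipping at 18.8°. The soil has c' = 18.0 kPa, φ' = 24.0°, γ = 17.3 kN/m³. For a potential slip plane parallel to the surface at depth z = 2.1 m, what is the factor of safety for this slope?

FS = 2.93

For an infinite slope with a slip plane parallel to the surface (no pore pressure): FS = [c' + γz cos²β tanφ'] / [γz sinβ cosβ].
γz = 17.3·2.1 = 36.33 kN/m²
Numerator = 18.0 + 36.33·cos²18.8°·tan24.0° = 18.0 + 36.33·0.8961·0.4452 = 32.495 kPa
Denominator = 36.33·sin18.8°·cos18.8° = 36.33·0.3223·0.9466 = 11.083 kPa
FS = 32.495 / 11.083 = 2.932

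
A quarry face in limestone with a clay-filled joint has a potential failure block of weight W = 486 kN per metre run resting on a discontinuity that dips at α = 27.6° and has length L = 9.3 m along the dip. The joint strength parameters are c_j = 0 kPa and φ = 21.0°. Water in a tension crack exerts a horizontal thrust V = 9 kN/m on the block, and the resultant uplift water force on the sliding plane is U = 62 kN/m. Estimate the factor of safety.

FS = 0.60

Resolving the block weight along and normal to the plane and applying the Mohr–Coulomb strength on the joint:
N' = W cosα − U − V sinα = 486·cos27.6° − 62 − 9·sin27.6° = 364.5 kN/m
Driving force T = W sinα + V cosα = 486·sin27.6° + 9·cos27.6° = 233.1 kN/m
Resisting force R = c_j·L + N'·tanφ = 0·9.3 + 364.5·tan21.0° = 0.0 + 139.9 = 139.9 kN/m
FS = R / T = 139.9 / 233.1 = 0.600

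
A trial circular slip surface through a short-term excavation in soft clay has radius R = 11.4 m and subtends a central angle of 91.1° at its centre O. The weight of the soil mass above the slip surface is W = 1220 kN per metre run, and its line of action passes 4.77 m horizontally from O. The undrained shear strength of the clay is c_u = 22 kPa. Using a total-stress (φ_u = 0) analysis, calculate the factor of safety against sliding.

Taking moments about the centre O, the resisting moment is provided by the undrained shear strength acting along the arc:
Arc length L_a = R·θ = 11.4·(91.1°·π/180) = 11.4·1.5900 = 18.13 m
M_R = c_u·L_a·R = 22·18.13·11.4 = 4546.0 kN·m/m
M_D = W·d = 1220·4.77 = 5819.4 kN·m/m
FS = M_R / M_D = 4546.0 / 5819.4 = 0.781

FS = 0.78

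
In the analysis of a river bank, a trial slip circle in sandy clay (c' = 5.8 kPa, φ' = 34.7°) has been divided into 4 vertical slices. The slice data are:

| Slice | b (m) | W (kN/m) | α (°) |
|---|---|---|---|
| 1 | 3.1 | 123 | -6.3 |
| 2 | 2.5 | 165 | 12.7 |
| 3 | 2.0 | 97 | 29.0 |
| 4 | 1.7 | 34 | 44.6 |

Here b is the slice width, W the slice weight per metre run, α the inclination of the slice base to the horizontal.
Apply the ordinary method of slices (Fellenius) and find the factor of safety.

Ordinary method of slices: FS = Σ[c'·Δl_i + (W_i cosα_i)·tanφ'] / Σ W_i sinα_i, with Δl_i = b_i / cosα_i.
Slice 1: Δl = 3.1/cos(-6.3°) = 3.119 m; N'_1 = 123·cos(-6.3°) = 122.3; c'Δl = 18.09; W sinα = -13.5
Slice 2: Δl = 2.5/cos12.7° = 2.563 m; N'_2 = 165·cos12.7° = 161.0; c'Δl = 14.86; W sinα = 36.3
Slice 3: Δl = 2.0/cos29.0° = 2.287 m; N'_3 = 97·cos29.0° = 84.8; c'Δl = 13.26; W sinα = 47.0
Slice 4: Δl = 1.7/cos44.6° = 2.388 m; N'_4 = 34·cos44.6° = 24.2; c'Δl = 13.85; W sinα = 23.9
Σc'Δl = 60.1 kN/m; ΣN' = 392.3 kN/m; ΣW sinα = 93.7 kN/m
Resisting = 60.1 + 392.3·tan34.7° = 60.1 + 271.6 = 331.7 kN/m
FS = 331.7 / 93.7 = 3.541

FS = 3.54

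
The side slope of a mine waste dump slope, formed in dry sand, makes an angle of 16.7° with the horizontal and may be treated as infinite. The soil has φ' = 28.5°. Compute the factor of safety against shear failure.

FS = 1.81

For a dry cohesionless infinite slope the factor of safety is FS = tanφ' / tanβ.
FS = tan28.5° / tan16.7° = 0.5430 / 0.3000 = 1.810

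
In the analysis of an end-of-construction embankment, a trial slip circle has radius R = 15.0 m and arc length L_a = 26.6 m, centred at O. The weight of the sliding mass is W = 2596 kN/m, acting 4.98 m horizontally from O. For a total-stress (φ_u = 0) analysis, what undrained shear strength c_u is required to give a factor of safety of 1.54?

c_u = 49.9 kPa

FS = c_u·L_a·R / (W·d), so c_u = FS·W·d / (L_a·R).
c_u = 1.54·2596·4.98 / (26.60·15.0) = 19909.2 / 399.00 = 49.90 kPa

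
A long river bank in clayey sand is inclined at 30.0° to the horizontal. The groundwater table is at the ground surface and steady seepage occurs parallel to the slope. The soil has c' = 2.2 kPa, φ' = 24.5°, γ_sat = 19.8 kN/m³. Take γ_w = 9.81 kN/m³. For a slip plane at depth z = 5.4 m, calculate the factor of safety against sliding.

With seepage parallel to the slope and the water table at the surface, the effective normal stress on the slip plane uses the buoyant unit weight γ' = γ_sat − γ_w while the driving shear stress uses γ_sat:
FS = [c' + γ' z cos²β tanφ'] / [γ_sat z sinβ cosβ]
γ' = 19.8 − 9.81 = 9.99 kN/m³
Numerator = 2.2 + 9.99·5.4·cos²30.0°·tan24.5° = 2.2 + 9.99·5.4·0.7500·0.4557 = 20.638 kPa
Denominator = 19.8·5.4·sin30.0°·cos30.0° = 19.8·5.4·0.5000·0.8660 = 46.298 kPa
FS = 20.638 / 46.298 = 0.446

FS = 0.45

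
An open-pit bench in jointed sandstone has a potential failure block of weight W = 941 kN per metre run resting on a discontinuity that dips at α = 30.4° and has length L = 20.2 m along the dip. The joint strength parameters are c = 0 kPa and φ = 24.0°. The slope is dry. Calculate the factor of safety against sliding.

FS = 0.76

Resolving the block weight along and normal to the plane and applying the Mohr–Coulomb strength on the joint:
N' = W cosα = 941·cos30.4° = 811.6 kN/m
Driving force T = W sinα = 941·sin30.4° = 476.2 kN/m
Resisting force R = c·L + N'·tanφ = 0·20.2 + 811.6·tan24.0° = 0.0 + 361.4 = 361.4 kN/m
FS = R / T = 361.4 / 476.2 = 0.759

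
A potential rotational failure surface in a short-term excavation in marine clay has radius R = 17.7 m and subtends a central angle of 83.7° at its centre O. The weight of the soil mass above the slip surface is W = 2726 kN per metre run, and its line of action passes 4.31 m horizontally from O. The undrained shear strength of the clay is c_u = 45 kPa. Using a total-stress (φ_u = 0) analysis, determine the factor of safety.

Taking moments about the centre O, the resisting moment is provided by the undrained shear strength acting along the arc:
Arc length L_a = R·θ = 17.7·(83.7°·π/180) = 17.7·1.4608 = 25.86 m
M_R = c_u·L_a·R = 45·25.86·17.7 = 20595.0 kN·m/m
M_D = W·d = 2726·4.31 = 11749.1 kN·m/m
FS = M_R / M_D = 20595.0 / 11749.1 = 1.753

FS = 1.75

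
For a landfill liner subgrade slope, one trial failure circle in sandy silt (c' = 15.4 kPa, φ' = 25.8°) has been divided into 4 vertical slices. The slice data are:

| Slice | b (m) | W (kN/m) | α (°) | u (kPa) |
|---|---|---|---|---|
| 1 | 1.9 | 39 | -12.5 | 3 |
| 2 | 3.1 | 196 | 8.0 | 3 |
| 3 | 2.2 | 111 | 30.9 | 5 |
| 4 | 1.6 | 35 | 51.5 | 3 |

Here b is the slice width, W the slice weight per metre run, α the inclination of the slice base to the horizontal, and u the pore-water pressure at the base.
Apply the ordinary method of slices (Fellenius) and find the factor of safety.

FS = 2.99

Ordinary method of slices: FS = Σ[c'·Δl_i + (W_i cosα_i − u_i·Δl_i)·tanφ'] / Σ W_i sinα_i, with Δl_i = b_i / cosα_i.
Slice 1: Δl = 1.9/cos(-12.5°) = 1.946 m; N'_1 = 39·cos(-12.5°) − 3·1.946 = 32.2; c'Δl = 29.97; W sinα = -8.4
Slice 2: Δl = 3.1/cos8.0° = 3.130 m; N'_2 = 196·cos8.0° − 3·3.130 = 184.7; c'Δl = 48.21; W sinα = 27.3
Slice 3: Δl = 2.2/cos30.9° = 2.564 m; N'_3 = 111·cos30.9° − 5·2.564 = 82.4; c'Δl = 39.48; W sinα = 57.0
Slice 4: Δl = 1.6/cos51.5° = 2.570 m; N'_4 = 35·cos51.5° − 3·2.570 = 14.1; c'Δl = 39.58; W sinα = 27.4
Σc'Δl = 157.2 kN/m; ΣN' = 313.4 kN/m; ΣW sinα = 103.2 kN/m
Resisting = 157.2 + 313.4·tan25.8° = 157.2 + 151.5 = 308.8 kN/m
FS = 308.8 / 103.2 = 2.991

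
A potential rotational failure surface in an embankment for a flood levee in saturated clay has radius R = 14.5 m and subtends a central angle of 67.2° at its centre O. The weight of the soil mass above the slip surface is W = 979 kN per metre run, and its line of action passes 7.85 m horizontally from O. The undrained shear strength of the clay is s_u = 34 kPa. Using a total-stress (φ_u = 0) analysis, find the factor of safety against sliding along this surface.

Taking moments about the centre O, the resisting moment is provided by the undrained shear strength acting along the arc:
Arc length L_a = R·θ = 14.5·(67.2°·π/180) = 14.5·1.1729 = 17.01 m
M_R = s_u·L_a·R = 34·17.01·14.5 = 8384.2 kN·m/m
M_D = W·d = 979·7.85 = 7685.1 kN·m/m
FS = M_R / M_D = 8384.2 / 7685.1 = 1.091

FS = 1.09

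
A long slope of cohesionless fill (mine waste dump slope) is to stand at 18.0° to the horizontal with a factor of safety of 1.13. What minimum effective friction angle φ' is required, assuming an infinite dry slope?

φ' = 20.2°

FS = tanφ'/tanβ ⇒ tanφ' = FS · tanβ = 1.13 · tan18.0° = 0.3672
φ' = arctan(0.3672) = 20.16°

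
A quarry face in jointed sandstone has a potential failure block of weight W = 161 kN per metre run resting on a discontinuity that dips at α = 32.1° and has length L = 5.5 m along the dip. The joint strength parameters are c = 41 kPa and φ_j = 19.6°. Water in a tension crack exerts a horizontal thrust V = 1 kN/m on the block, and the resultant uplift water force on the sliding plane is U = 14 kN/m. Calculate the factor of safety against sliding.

Resolving the block weight along and normal to the plane and applying the Mohr–Coulomb strength on the joint:
N' = W cosα − U − V sinα = 161·cos32.1° − 14 − 1·sin32.1° = 121.9 kN/m
Driving force T = W sinα + V cosα = 161·sin32.1° + 1·cos32.1° = 86.4 kN/m
Resisting force R = c·L + N'·tanφ_j = 41·5.5 + 121.9·tan19.6° = 225.5 + 43.4 = 268.9 kN/m
FS = R / T = 268.9 / 86.4 = 3.112

FS = 3.11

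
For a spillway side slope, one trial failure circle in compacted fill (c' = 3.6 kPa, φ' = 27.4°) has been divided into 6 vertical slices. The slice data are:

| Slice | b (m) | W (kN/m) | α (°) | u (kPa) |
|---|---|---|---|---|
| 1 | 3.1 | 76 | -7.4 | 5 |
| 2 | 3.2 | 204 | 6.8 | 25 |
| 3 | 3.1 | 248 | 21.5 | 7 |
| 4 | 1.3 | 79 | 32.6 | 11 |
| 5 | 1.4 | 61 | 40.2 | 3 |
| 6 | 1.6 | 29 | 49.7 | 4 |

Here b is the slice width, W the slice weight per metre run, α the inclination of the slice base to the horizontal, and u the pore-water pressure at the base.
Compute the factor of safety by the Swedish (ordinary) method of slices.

Ordinary method of slices: FS = Σ[c'·Δl_i + (W_i cosα_i − u_i·Δl_i)·tanφ'] / Σ W_i sinα_i, with Δl_i = b_i / cosα_i.
Slice 1: Δl = 3.1/cos(-7.4°) = 3.126 m; N'_1 = 76·cos(-7.4°) − 5·3.126 = 59.7; c'Δl = 11.25; W sinα = -9.8
Slice 2: Δl = 3.2/cos6.8° = 3.223 m; N'_2 = 204·cos6.8° − 25·3.223 = 122.0; c'Δl = 11.60; W sinα = 24.2
Slice 3: Δl = 3.1/cos21.5° = 3.332 m; N'_3 = 248·cos21.5° − 7·3.332 = 207.4; c'Δl = 11.99; W sinα = 90.9
Slice 4: Δl = 1.3/cos32.6° = 1.543 m; N'_4 = 79·cos32.6° − 11·1.543 = 49.6; c'Δl = 5.56; W sinα = 42.6
Slice 5: Δl = 1.4/cos40.2° = 1.833 m; N'_5 = 61·cos40.2° − 3·1.833 = 41.1; c'Δl = 6.60; W sinα = 39.4
Slice 6: Δl = 1.6/cos49.7° = 2.474 m; N'_6 = 29·cos49.7° − 4·2.474 = 8.9; c'Δl = 8.91; W sinα = 22.1
Σc'Δl = 55.9 kN/m; ΣN' = 488.7 kN/m; ΣW sinα = 209.3 kN/m
Resisting = 55.9 + 488.7·tan27.4° = 55.9 + 253.3 = 309.2 kN/m
FS = 309.2 / 209.3 = 1.477

FS = 1.48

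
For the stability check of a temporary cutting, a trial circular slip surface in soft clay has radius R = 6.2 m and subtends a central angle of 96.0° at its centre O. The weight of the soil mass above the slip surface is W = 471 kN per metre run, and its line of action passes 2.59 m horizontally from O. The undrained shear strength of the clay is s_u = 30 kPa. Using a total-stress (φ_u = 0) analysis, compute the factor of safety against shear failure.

Taking moments about the centre O, the resisting moment is provided by the undrained shear strength acting along the arc:
Arc length L_a = R·θ = 6.2·(96.0°·π/180) = 6.2·1.6755 = 10.39 m
M_R = s_u·L_a·R = 30·10.39·6.2 = 1932.2 kN·m/m
M_D = W·d = 471·2.59 = 1219.9 kN·m/m
FS = M_R / M_D = 1932.2 / 1219.9 = 1.584

FS = 1.58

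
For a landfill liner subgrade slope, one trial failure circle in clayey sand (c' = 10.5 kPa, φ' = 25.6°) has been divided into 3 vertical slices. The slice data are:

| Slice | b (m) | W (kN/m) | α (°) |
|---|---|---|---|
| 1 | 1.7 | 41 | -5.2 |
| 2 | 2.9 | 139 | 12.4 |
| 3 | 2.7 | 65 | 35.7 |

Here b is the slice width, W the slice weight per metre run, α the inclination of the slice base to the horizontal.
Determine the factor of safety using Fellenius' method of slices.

FS = 3.03

Ordinary method of slices: FS = Σ[c'·Δl_i + (W_i cosα_i)·tanφ'] / Σ W_i sinα_i, with Δl_i = b_i / cosα_i.
Slice 1: Δl = 1.7/cos(-5.2°) = 1.707 m; N'_1 = 41·cos(-5.2°) = 40.8; c'Δl = 17.92; W sinα = -3.7
Slice 2: Δl = 2.9/cos12.4° = 2.969 m; N'_2 = 139·cos12.4° = 135.8; c'Δl = 31.18; W sinα = 29.8
Slice 3: Δl = 2.7/cos35.7° = 3.325 m; N'_3 = 65·cos35.7° = 52.8; c'Δl = 34.91; W sinα = 37.9
Σc'Δl = 84.0 kN/m; ΣN' = 229.4 kN/m; ΣW sinα = 64.1 kN/m
Resisting = 84.0 + 229.4·tan25.6° = 84.0 + 109.9 = 193.9 kN/m
FS = 193.9 / 64.1 = 3.027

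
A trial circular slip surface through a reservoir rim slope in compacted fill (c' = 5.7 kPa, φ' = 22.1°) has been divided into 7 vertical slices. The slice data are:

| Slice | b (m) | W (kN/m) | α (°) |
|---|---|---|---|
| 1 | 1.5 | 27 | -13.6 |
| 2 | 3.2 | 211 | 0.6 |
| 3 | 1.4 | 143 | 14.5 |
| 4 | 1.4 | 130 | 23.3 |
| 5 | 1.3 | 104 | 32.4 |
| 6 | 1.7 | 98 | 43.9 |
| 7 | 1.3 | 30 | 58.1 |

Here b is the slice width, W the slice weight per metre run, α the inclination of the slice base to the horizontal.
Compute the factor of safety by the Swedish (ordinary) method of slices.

FS = 1.52

Ordinary method of slices: FS = Σ[c'·Δl_i + (W_i cosα_i)·tanφ'] / Σ W_i sinα_i, with Δl_i = b_i / cosα_i.
Slice 1: Δl = 1.5/cos(-13.6°) = 1.543 m; N'_1 = 27·cos(-13.6°) = 26.2; c'Δl = 8.80; W sinα = -6.3
Slice 2: Δl = 3.2/cos0.6° = 3.200 m; N'_2 = 211·cos0.6° = 211.0; c'Δl = 18.24; W sinα = 2.2
Slice 3: Δl = 1.4/cos14.5° = 1.446 m; N'_3 = 143·cos14.5° = 138.4; c'Δl = 8.24; W sinα = 35.8
Slice 4: Δl = 1.4/cos23.3° = 1.524 m; N'_4 = 130·cos23.3° = 119.4; c'Δl = 8.69; W sinα = 51.4
Slice 5: Δl = 1.3/cos32.4° = 1.540 m; N'_5 = 104·cos32.4° = 87.8; c'Δl = 8.78; W sinα = 55.7
Slice 6: Δl = 1.7/cos43.9° = 2.359 m; N'_6 = 98·cos43.9° = 70.6; c'Δl = 13.45; W sinα = 68.0
Slice 7: Δl = 1.3/cos58.1° = 2.460 m; N'_7 = 30·cos58.1° = 15.9; c'Δl = 14.02; W sinα = 25.5
Σc'Δl = 80.2 kN/m; ΣN' = 669.4 kN/m; ΣW sinα = 232.2 kN/m
Resisting = 80.2 + 669.4·tan22.1° = 80.2 + 271.8 = 352.0 kN/m
FS = 352.0 / 232.2 = 1.516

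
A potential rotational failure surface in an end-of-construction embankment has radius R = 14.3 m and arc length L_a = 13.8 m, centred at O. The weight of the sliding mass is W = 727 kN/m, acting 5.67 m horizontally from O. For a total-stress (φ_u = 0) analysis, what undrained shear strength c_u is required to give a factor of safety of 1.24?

c_u = 25.9 kPa

FS = c_u·L_a·R / (W·d), so c_u = FS·W·d / (L_a·R).
c_u = 1.24·727·5.67 / (13.80·14.3) = 5111.4 / 197.34 = 25.90 kPa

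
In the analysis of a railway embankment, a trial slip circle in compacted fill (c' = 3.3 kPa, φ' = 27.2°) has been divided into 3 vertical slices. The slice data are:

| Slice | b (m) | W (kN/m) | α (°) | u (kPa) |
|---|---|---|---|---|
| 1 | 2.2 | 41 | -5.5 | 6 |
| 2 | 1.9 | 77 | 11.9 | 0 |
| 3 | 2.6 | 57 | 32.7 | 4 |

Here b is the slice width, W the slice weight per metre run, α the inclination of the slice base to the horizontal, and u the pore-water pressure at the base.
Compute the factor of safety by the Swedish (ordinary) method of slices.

Ordinary method of slices: FS = Σ[c'·Δl_i + (W_i cosα_i − u_i·Δl_i)·tanφ'] / Σ W_i sinα_i, with Δl_i = b_i / cosα_i.
Slice 1: Δl = 2.2/cos(-5.5°) = 2.210 m; N'_1 = 41·cos(-5.5°) − 6·2.210 = 27.6; c'Δl = 7.29; W sinα = -3.9
Slice 2: Δl = 1.9/cos11.9° = 1.942 m; N'_2 = 77·cos11.9° − 0·1.942 = 75.3; c'Δl = 6.41; W sinα = 15.9
Slice 3: Δl = 2.6/cos32.7° = 3.090 m; N'_3 = 57·cos32.7° − 4·3.090 = 35.6; c'Δl = 10.20; W sinα = 30.8
Σc'Δl = 23.9 kN/m; ΣN' = 138.5 kN/m; ΣW sinα = 42.7 kN/m
Resisting = 23.9 + 138.5·tan27.2° = 23.9 + 71.2 = 95.1 kN/m
FS = 95.1 / 42.7 = 2.224

FS = 2.22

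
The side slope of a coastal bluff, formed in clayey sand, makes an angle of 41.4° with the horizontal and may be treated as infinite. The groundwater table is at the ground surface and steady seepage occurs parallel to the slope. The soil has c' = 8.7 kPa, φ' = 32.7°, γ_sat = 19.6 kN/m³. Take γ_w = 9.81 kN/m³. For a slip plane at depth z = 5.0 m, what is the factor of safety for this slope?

With seepage parallel to the slope and the water table at the surface, the effective normal stress on the slip plane uses the buoyant unit weight γ' = γ_sat − γ_w while the driving shear stress uses γ_sat:
FS = [c' + γ' z cos²β tanφ'] / [γ_sat z sinβ cosβ]
γ' = 19.6 − 9.81 = 9.79 kN/m³
Numerator = 8.7 + 9.79·5.0·cos²41.4°·tan32.7° = 8.7 + 9.79·5.0·0.5627·0.6420 = 26.382 kPa
Denominator = 19.6·5.0·sin41.4°·cos41.4° = 19.6·5.0·0.6613·0.7501 = 48.614 kPa
FS = 26.382 / 48.614 = 0.543

FS = 0.54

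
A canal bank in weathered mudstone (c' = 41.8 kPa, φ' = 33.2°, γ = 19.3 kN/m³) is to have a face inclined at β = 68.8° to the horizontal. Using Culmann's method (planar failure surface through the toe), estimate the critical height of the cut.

H_c = 36.16 m

Culmann's analysis gives the critical failure plane at α_cr = (β + φ')/2 = (68.8 + 33.2)/2 = 51.0°, and the critical height
H_c = (4c'/γ) · sinβ cosφ' / [1 − cos(β − φ')]
    = (4·41.8/19.3) · sin68.8°·cos33.2° / [1 − cos(35.6°)]
    = 8.663 · 0.9323·0.8368 / [1 − 0.8131]
    = 8.663 · 0.7801 / 0.1869
    = 36.16 m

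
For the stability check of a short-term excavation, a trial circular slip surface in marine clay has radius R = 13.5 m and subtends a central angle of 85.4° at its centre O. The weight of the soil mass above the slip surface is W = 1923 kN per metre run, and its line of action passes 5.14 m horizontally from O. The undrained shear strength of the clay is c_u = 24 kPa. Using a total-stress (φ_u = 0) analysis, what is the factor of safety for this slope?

FS = 0.66

Taking moments about the centre O, the resisting moment is provided by the undrained shear strength acting along the arc:
Arc length L_a = R·θ = 13.5·(85.4°·π/180) = 13.5·1.4905 = 20.12 m
M_R = c_u·L_a·R = 24·20.12·13.5 = 6519.5 kN·m/m
M_D = W·d = 1923·5.14 = 9884.2 kN·m/m
FS = M_R / M_D = 6519.5 / 9884.2 = 0.660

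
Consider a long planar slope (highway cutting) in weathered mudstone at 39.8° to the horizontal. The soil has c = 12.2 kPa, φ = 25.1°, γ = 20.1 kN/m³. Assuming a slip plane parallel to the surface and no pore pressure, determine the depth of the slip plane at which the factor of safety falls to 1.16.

Setting FS = 1.16 in FS = [c + γz cos²β tanφ] / [γz sinβ cosβ] and solving for z:
z = c / [γ cosβ (FS·sinβ − cosβ·tanφ)]
  = 12.2 / [20.1·cos39.8°·(1.16·sin39.8° − cos39.8°·tan25.1°)]
  = 12.2 / [20.1·0.7683·(1.16·0.6401 − 0.7683·0.4684)]
  = 12.2 / 5.9089 = 2.065 m

z = 2.06 m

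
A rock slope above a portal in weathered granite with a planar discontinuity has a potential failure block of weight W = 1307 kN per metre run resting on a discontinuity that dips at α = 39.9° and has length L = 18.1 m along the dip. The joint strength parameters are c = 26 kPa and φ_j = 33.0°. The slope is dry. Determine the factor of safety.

Resolving the block weight along and normal to the plane and applying the Mohr–Coulomb strength on the joint:
N' = W cosα = 1307·cos39.9° = 1002.7 kN/m
Driving force T = W sinα = 1307·sin39.9° = 838.4 kN/m
Resisting force R = c·L + N'·tanφ_j = 26·18.1 + 1002.7·tan33.0° = 470.6 + 651.2 = 1121.8 kN/m
FS = R / T = 1121.8 / 838.4 = 1.338

FS = 1.34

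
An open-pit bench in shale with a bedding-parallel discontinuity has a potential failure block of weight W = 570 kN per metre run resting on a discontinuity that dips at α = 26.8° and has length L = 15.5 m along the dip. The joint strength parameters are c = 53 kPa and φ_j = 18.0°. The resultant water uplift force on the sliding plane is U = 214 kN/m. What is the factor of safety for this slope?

Resolving the block weight along and normal to the plane and applying the Mohr–Coulomb strength on the joint:
N' = W cosα − U = 570·cos26.8° − 214 = 294.8 kN/m
Driving force T = W sinα = 570·sin26.8° = 257.0 kN/m
Resisting force R = c·L + N'·tanφ_j = 53·15.5 + 294.8·tan18.0° = 821.5 + 95.8 = 917.3 kN/m
FS = R / T = 917.3 / 257.0 = 3.569

FS = 3.57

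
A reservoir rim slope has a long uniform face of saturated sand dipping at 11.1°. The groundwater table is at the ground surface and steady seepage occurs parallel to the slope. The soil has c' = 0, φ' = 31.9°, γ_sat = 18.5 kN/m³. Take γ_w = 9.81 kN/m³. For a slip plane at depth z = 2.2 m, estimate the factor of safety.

With seepage parallel to the slope and the water table at the surface, the effective normal stress on the slip plane uses the buoyant unit weight γ' = γ_sat − γ_w while the driving shear stress uses γ_sat:
FS = [c' + γ' z cos²β tanφ'] / [γ_sat z sinβ cosβ]
(For c' = 0 this reduces to FS = (γ'/γ_sat)·tanφ'/tanβ.)
γ' = 18.5 − 9.81 = 8.69 kN/m³
Numerator = 0.0 + 8.69·2.2·cos²11.1°·tan31.9° = 0.0 + 8.69·2.2·0.9629·0.6224 = 11.459 kPa
Denominator = 18.5·2.2·sin11.1°·cos11.1° = 18.5·2.2·0.1925·0.9813 = 7.689 kPa
FS = 11.459 / 7.689 = 1.490

FS = 1.49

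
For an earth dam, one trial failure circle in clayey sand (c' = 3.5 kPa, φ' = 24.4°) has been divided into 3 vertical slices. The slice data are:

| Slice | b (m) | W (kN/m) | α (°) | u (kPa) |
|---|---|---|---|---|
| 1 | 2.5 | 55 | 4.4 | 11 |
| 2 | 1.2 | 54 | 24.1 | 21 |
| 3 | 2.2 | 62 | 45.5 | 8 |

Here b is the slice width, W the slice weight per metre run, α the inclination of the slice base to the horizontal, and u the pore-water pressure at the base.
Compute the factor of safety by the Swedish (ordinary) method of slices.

FS = 0.78

Ordinary method of slices: FS = Σ[c'·Δl_i + (W_i cosα_i − u_i·Δl_i)·tanφ'] / Σ W_i sinα_i, with Δl_i = b_i / cosα_i.
Slice 1: Δl = 2.5/cos4.4° = 2.507 m; N'_1 = 55·cos4.4° − 11·2.507 = 27.3; c'Δl = 8.78; W sinα = 4.2
Slice 2: Δl = 1.2/cos24.1° = 1.315 m; N'_2 = 54·cos24.1° − 21·1.315 = 21.7; c'Δl = 4.60; W sinα = 22.0
Slice 3: Δl = 2.2/cos45.5° = 3.139 m; N'_3 = 62·cos45.5° − 8·3.139 = 18.3; c'Δl = 10.99; W sinα = 44.2
Σc'Δl = 24.4 kN/m; ΣN' = 67.3 kN/m; ΣW sinα = 70.5 kN/m
Resisting = 24.4 + 67.3·tan24.4° = 24.4 + 30.5 = 54.9 kN/m
FS = 54.9 / 70.5 = 0.779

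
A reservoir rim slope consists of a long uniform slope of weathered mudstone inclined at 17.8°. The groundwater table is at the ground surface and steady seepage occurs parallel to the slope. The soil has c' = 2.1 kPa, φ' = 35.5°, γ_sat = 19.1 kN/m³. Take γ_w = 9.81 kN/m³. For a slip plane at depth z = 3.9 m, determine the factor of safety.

With seepage parallel to the slope and the water table at the surface, the effective normal stress on the slip plane uses the buoyant unit weight γ' = γ_sat − γ_w while the driving shear stress uses γ_sat:
FS = [c' + γ' z cos²β tanφ'] / [γ_sat z sinβ cosβ]
γ' = 19.1 − 9.81 = 9.29 kN/m³
Numerator = 2.1 + 9.29·3.9·cos²17.8°·tan35.5° = 2.1 + 9.29·3.9·0.9066·0.7133 = 25.528 kPa
Denominator = 19.1·3.9·sin17.8°·cos17.8° = 19.1·3.9·0.3057·0.9521 = 21.681 kPa
FS = 25.528 / 21.681 = 1.177

FS = 1.18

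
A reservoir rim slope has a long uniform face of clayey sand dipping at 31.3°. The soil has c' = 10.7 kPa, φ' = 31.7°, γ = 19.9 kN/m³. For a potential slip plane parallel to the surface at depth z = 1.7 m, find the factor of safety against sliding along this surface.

For an infinite slope with a slip plane parallel to the surface (no pore pressure): FS = [c' + γz cos²β tanφ'] / [γz sinβ cosβ].
γz = 19.9·1.7 = 33.83 kN/m²
Numerator = 10.7 + 33.83·cos²31.3°·tan31.7° = 10.7 + 33.83·0.7301·0.6176 = 25.955 kPa
Denominator = 33.83·sin31.3°·cos31.3° = 33.83·0.5195·0.8545 = 15.017 kPa
FS = 25.955 / 15.017 = 1.728

FS = 1.73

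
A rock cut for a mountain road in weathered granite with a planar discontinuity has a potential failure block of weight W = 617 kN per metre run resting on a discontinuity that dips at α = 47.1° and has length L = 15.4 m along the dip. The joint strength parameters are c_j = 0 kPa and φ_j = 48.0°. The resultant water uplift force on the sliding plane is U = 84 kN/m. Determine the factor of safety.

Resolving the block weight along and normal to the plane and applying the Mohr–Coulomb strength on the joint:
N' = W cosα − U = 617·cos47.1° − 84 = 336.0 kN/m
Driving force T = W sinα = 617·sin47.1° = 452.0 kN/m
Resisting force R = c_j·L + N'·tanφ_j = 0·15.4 + 336.0·tan48.0° = 0.0 + 373.2 = 373.2 kN/m
FS = R / T = 373.2 / 452.0 = 0.826

FS = 0.83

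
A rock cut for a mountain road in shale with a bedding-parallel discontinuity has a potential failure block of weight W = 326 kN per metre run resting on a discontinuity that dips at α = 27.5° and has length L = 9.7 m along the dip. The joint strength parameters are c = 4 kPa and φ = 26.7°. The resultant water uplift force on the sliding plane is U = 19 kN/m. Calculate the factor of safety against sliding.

Resolving the block weight along and normal to the plane and applying the Mohr–Coulomb strength on the joint:
N' = W cosα − U = 326·cos27.5° − 19 = 270.2 kN/m
Driving force T = W sinα = 326·sin27.5° = 150.5 kN/m
Resisting force R = c·L + N'·tanφ = 4·9.7 + 270.2·tan26.7° = 38.8 + 135.9 = 174.7 kN/m
FS = R / T = 174.7 / 150.5 = 1.160

FS = 1.16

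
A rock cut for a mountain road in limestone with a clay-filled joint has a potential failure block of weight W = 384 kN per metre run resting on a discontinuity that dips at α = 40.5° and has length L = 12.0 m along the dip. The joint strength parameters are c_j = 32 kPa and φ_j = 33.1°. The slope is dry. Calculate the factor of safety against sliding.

Resolving the block weight along and normal to the plane and applying the Mohr–Coulomb strength on the joint:
N' = W cosα = 384·cos40.5° = 292.0 kN/m
Driving force T = W sinα = 384·sin40.5° = 249.4 kN/m
Resisting force R = c_j·L + N'·tanφ_j = 32·12.0 + 292.0·tan33.1° = 384.0 + 190.3 = 574.3 kN/m
FS = R / T = 574.3 / 249.4 = 2.303

FS = 2.30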